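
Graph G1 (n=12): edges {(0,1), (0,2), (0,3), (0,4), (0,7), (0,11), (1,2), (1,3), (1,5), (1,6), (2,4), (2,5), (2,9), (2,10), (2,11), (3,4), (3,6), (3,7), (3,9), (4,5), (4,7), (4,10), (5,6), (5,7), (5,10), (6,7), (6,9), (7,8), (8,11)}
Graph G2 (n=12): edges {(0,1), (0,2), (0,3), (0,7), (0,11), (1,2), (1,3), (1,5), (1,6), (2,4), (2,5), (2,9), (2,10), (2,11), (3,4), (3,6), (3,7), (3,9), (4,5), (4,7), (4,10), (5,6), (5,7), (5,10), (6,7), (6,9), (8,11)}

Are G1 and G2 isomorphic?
No, not isomorphic

The graphs are NOT isomorphic.

Counting edges: G1 has 29 edge(s); G2 has 27 edge(s).
Edge count is an isomorphism invariant (a bijection on vertices induces a bijection on edges), so differing edge counts rule out isomorphism.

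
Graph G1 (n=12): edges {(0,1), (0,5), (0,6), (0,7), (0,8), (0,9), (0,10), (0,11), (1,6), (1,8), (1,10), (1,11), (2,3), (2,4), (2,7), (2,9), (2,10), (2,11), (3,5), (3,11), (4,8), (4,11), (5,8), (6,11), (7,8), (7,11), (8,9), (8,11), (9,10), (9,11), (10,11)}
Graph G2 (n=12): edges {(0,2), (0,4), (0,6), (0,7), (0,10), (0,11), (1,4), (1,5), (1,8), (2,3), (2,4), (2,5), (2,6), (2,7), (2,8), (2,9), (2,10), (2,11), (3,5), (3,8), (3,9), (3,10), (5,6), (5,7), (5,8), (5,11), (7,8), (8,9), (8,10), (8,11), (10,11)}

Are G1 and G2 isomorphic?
Yes, isomorphic

The graphs are isomorphic.
One valid mapping φ: V(G1) → V(G2): 0→8, 1→3, 2→0, 3→4, 4→6, 5→1, 6→9, 7→7, 8→5, 9→11, 10→10, 11→2

Verify φ preserves adjacency — for each edge of G1, its image is an edge of G2:
  (0,1) → (φ(0),φ(1)) = (3,8) ∈ E(G2) ✓
  (0,5) → (φ(0),φ(5)) = (1,8) ∈ E(G2) ✓
  (0,6) → (φ(0),φ(6)) = (8,9) ∈ E(G2) ✓
  (0,7) → (φ(0),φ(7)) = (7,8) ∈ E(G2) ✓
  (0,8) → (φ(0),φ(8)) = (5,8) ∈ E(G2) ✓
  (0,9) → (φ(0),φ(9)) = (8,11) ∈ E(G2) ✓
  (0,10) → (φ(0),φ(10)) = (8,10) ∈ E(G2) ✓
  (0,11) → (φ(0),φ(11)) = (2,8) ∈ E(G2) ✓
  (1,6) → (φ(1),φ(6)) = (3,9) ∈ E(G2) ✓
  (1,8) → (φ(1),φ(8)) = (3,5) ∈ E(G2) ✓
  (1,10) → (φ(1),φ(10)) = (3,10) ∈ E(G2) ✓
  (1,11) → (φ(1),φ(11)) = (2,3) ∈ E(G2) ✓
  (2,3) → (φ(2),φ(3)) = (0,4) ∈ E(G2) ✓
  (2,4) → (φ(2),φ(4)) = (0,6) ∈ E(G2) ✓
  (2,7) → (φ(2),φ(7)) = (0,7) ∈ E(G2) ✓
  (2,9) → (φ(2),φ(9)) = (0,11) ∈ E(G2) ✓
  (2,10) → (φ(2),φ(10)) = (0,10) ∈ E(G2) ✓
  (2,11) → (φ(2),φ(11)) = (0,2) ∈ E(G2) ✓
  (3,5) → (φ(3),φ(5)) = (1,4) ∈ E(G2) ✓
  (3,11) → (φ(3),φ(11)) = (2,4) ∈ E(G2) ✓
  (4,8) → (φ(4),φ(8)) = (5,6) ∈ E(G2) ✓
  (4,11) → (φ(4),φ(11)) = (2,6) ∈ E(G2) ✓
  (5,8) → (φ(5),φ(8)) = (1,5) ∈ E(G2) ✓
  (6,11) → (φ(6),φ(11)) = (2,9) ∈ E(G2) ✓
  (7,8) → (φ(7),φ(8)) = (5,7) ∈ E(G2) ✓
  (7,11) → (φ(7),φ(11)) = (2,7) ∈ E(G2) ✓
  (8,9) → (φ(8),φ(9)) = (5,11) ∈ E(G2) ✓
  (8,11) → (φ(8),φ(11)) = (2,5) ∈ E(G2) ✓
  (9,10) → (φ(9),φ(10)) = (10,11) ∈ E(G2) ✓
  (9,11) → (φ(9),φ(11)) = (2,11) ∈ E(G2) ✓
  (10,11) → (φ(10),φ(11)) = (2,10) ∈ E(G2) ✓
All 31 edges of G1 map to edges of G2, and |E(G1)| = |E(G2)| = 31, so φ is a bijection on edges as well as vertices. Hence G1 ≅ G2.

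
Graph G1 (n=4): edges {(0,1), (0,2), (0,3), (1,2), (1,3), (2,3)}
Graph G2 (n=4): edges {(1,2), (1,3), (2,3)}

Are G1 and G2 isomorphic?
No, not isomorphic

The graphs are NOT isomorphic.

Connected components of G1: 1 component(s) with vertex sets [[0, 1, 2, 3]], sizes [4].
Connected components of G2: 2 component(s) with vertex sets [[0], [1, 2, 3]], sizes [1, 3].
The number of connected components (and the multiset of component sizes) is an isomorphism invariant — an isomorphism maps each component of G1 bijectively onto a component of G2. Since G1 has 1 component(s) and G2 has 2, they cannot be isomorphic.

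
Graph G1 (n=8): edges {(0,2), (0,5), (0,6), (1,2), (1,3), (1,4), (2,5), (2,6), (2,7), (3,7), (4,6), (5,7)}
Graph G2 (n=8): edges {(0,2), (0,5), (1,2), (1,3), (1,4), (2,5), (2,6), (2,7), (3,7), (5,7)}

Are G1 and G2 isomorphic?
No, not isomorphic

The graphs are NOT isomorphic.

Counting edges: G1 has 12 edge(s); G2 has 10 edge(s).
Edge count is an isomorphism invariant (a bijection on vertices induces a bijection on edges), so differing edge counts rule out isomorphism.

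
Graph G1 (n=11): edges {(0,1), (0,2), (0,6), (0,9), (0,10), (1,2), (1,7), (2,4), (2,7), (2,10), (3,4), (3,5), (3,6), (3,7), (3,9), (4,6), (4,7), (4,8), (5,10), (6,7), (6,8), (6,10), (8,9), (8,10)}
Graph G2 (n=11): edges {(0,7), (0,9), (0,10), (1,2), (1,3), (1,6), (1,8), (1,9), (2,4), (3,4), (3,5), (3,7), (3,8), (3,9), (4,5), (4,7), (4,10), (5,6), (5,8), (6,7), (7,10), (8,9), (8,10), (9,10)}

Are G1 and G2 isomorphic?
Yes, isomorphic

The graphs are isomorphic.
One valid mapping φ: V(G1) → V(G2): 0→7, 1→0, 2→10, 3→1, 4→8, 5→2, 6→3, 7→9, 8→5, 9→6, 10→4

Verify φ preserves adjacency — for each edge of G1, its image is an edge of G2:
  (0,1) → (φ(0),φ(1)) = (0,7) ∈ E(G2) ✓
  (0,2) → (φ(0),φ(2)) = (7,10) ∈ E(G2) ✓
  (0,6) → (φ(0),φ(6)) = (3,7) ∈ E(G2) ✓
  (0,9) → (φ(0),φ(9)) = (6,7) ∈ E(G2) ✓
  (0,10) → (φ(0),φ(10)) = (4,7) ∈ E(G2) ✓
  (1,2) → (φ(1),φ(2)) = (0,10) ∈ E(G2) ✓
  (1,7) → (φ(1),φ(7)) = (0,9) ∈ E(G2) ✓
  (2,4) → (φ(2),φ(4)) = (8,10) ∈ E(G2) ✓
  (2,7) → (φ(2),φ(7)) = (9,10) ∈ E(G2) ✓
  (2,10) → (φ(2),φ(10)) = (4,10) ∈ E(G2) ✓
  (3,4) → (φ(3),φ(4)) = (1,8) ∈ E(G2) ✓
  (3,5) → (φ(3),φ(5)) = (1,2) ∈ E(G2) ✓
  (3,6) → (φ(3),φ(6)) = (1,3) ∈ E(G2) ✓
  (3,7) → (φ(3),φ(7)) = (1,9) ∈ E(G2) ✓
  (3,9) → (φ(3),φ(9)) = (1,6) ∈ E(G2) ✓
  (4,6) → (φ(4),φ(6)) = (3,8) ∈ E(G2) ✓
  (4,7) → (φ(4),φ(7)) = (8,9) ∈ E(G2) ✓
  (4,8) → (φ(4),φ(8)) = (5,8) ∈ E(G2) ✓
  (5,10) → (φ(5),φ(10)) = (2,4) ∈ E(G2) ✓
  (6,7) → (φ(6),φ(7)) = (3,9) ∈ E(G2) ✓
  (6,8) → (φ(6),φ(8)) = (3,5) ∈ E(G2) ✓
  (6,10) → (φ(6),φ(10)) = (3,4) ∈ E(G2) ✓
  (8,9) → (φ(8),φ(9)) = (5,6) ∈ E(G2) ✓
  (8,10) → (φ(8),φ(10)) = (4,5) ∈ E(G2) ✓
All 24 edges of G1 map to edges of G2, and |E(G1)| = |E(G2)| = 24, so φ is a bijection on edges as well as vertices. Hence G1 ≅ G2.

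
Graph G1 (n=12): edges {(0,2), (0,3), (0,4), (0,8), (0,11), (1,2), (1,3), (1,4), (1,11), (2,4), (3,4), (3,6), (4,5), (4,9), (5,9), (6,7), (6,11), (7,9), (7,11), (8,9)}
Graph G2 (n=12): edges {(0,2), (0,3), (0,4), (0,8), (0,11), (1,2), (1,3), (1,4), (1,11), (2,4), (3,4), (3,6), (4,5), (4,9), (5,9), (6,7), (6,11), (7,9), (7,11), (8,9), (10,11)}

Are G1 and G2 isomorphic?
No, not isomorphic

The graphs are NOT isomorphic.

Counting edges: G1 has 20 edge(s); G2 has 21 edge(s).
Edge count is an isomorphism invariant (a bijection on vertices induces a bijection on edges), so differing edge counts rule out isomorphism.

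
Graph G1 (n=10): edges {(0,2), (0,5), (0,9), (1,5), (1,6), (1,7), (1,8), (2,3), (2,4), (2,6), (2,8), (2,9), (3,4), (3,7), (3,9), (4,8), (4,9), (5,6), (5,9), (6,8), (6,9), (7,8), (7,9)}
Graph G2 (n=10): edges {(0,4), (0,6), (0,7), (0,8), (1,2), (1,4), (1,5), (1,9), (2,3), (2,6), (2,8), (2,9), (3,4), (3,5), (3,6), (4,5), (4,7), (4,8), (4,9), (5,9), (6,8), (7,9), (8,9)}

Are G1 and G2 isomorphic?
Yes, isomorphic

The graphs are isomorphic.
One valid mapping φ: V(G1) → V(G2): 0→7, 1→6, 2→9, 3→5, 4→1, 5→0, 6→8, 7→3, 8→2, 9→4

Verify φ preserves adjacency — for each edge of G1, its image is an edge of G2:
  (0,2) → (φ(0),φ(2)) = (7,9) ∈ E(G2) ✓
  (0,5) → (φ(0),φ(5)) = (0,7) ∈ E(G2) ✓
  (0,9) → (φ(0),φ(9)) = (4,7) ∈ E(G2) ✓
  (1,5) → (φ(1),φ(5)) = (0,6) ∈ E(G2) ✓
  (1,6) → (φ(1),φ(6)) = (6,8) ∈ E(G2) ✓
  (1,7) → (φ(1),φ(7)) = (3,6) ∈ E(G2) ✓
  (1,8) → (φ(1),φ(8)) = (2,6) ∈ E(G2) ✓
  (2,3) → (φ(2),φ(3)) = (5,9) ∈ E(G2) ✓
  (2,4) → (φ(2),φ(4)) = (1,9) ∈ E(G2) ✓
  (2,6) → (φ(2),φ(6)) = (8,9) ∈ E(G2) ✓
  (2,8) → (φ(2),φ(8)) = (2,9) ∈ E(G2) ✓
  (2,9) → (φ(2),φ(9)) = (4,9) ∈ E(G2) ✓
  (3,4) → (φ(3),φ(4)) = (1,5) ∈ E(G2) ✓
  (3,7) → (φ(3),φ(7)) = (3,5) ∈ E(G2) ✓
  (3,9) → (φ(3),φ(9)) = (4,5) ∈ E(G2) ✓
  (4,8) → (φ(4),φ(8)) = (1,2) ∈ E(G2) ✓
  (4,9) → (φ(4),φ(9)) = (1,4) ∈ E(G2) ✓
  (5,6) → (φ(5),φ(6)) = (0,8) ∈ E(G2) ✓
  (5,9) → (φ(5),φ(9)) = (0,4) ∈ E(G2) ✓
  (6,8) → (φ(6),φ(8)) = (2,8) ∈ E(G2) ✓
  (6,9) → (φ(6),φ(9)) = (4,8) ∈ E(G2) ✓
  (7,8) → (φ(7),φ(8)) = (2,3) ∈ E(G2) ✓
  (7,9) → (φ(7),φ(9)) = (3,4) ∈ E(G2) ✓
All 23 edges of G1 map to edges of G2, and |E(G1)| = |E(G2)| = 23, so φ is a bijection on edges as well as vertices. Hence G1 ≅ G2.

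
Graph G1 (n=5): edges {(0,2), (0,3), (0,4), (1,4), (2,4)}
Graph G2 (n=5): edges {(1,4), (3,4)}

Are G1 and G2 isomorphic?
No, not isomorphic

The graphs are NOT isomorphic.

Connected components of G1: 1 component(s) with vertex sets [[0, 1, 2, 3, 4]], sizes [5].
Connected components of G2: 3 component(s) with vertex sets [[0], [2], [1, 3, 4]], sizes [1, 1, 3].
The number of connected components (and the multiset of component sizes) is an isomorphism invariant — an isomorphism maps each component of G1 bijectively onto a component of G2. Since G1 has 1 component(s) and G2 has 3, they cannot be isomorphic.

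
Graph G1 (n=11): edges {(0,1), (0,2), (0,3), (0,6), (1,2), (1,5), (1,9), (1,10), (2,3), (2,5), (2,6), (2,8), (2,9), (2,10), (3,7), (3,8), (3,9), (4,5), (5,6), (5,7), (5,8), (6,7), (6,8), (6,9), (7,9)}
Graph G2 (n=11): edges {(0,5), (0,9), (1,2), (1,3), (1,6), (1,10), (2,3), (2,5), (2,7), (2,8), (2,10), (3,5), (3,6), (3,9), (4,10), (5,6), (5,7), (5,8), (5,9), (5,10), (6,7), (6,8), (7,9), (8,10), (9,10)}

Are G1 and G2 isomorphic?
Yes, isomorphic

The graphs are isomorphic.
One valid mapping φ: V(G1) → V(G2): 0→7, 1→9, 2→5, 3→6, 4→4, 5→10, 6→2, 7→1, 8→8, 9→3, 10→0

Verify φ preserves adjacency — for each edge of G1, its image is an edge of G2:
  (0,1) → (φ(0),φ(1)) = (7,9) ∈ E(G2) ✓
  (0,2) → (φ(0),φ(2)) = (5,7) ∈ E(G2) ✓
  (0,3) → (φ(0),φ(3)) = (6,7) ∈ E(G2) ✓
  (0,6) → (φ(0),φ(6)) = (2,7) ∈ E(G2) ✓
  (1,2) → (φ(1),φ(2)) = (5,9) ∈ E(G2) ✓
  (1,5) → (φ(1),φ(5)) = (9,10) ∈ E(G2) ✓
  (1,9) → (φ(1),φ(9)) = (3,9) ∈ E(G2) ✓
  (1,10) → (φ(1),φ(10)) = (0,9) ∈ E(G2) ✓
  (2,3) → (φ(2),φ(3)) = (5,6) ∈ E(G2) ✓
  (2,5) → (φ(2),φ(5)) = (5,10) ∈ E(G2) ✓
  (2,6) → (φ(2),φ(6)) = (2,5) ∈ E(G2) ✓
  (2,8) → (φ(2),φ(8)) = (5,8) ∈ E(G2) ✓
  (2,9) → (φ(2),φ(9)) = (3,5) ∈ E(G2) ✓
  (2,10) → (φ(2),φ(10)) = (0,5) ∈ E(G2) ✓
  (3,7) → (φ(3),φ(7)) = (1,6) ∈ E(G2) ✓
  (3,8) → (φ(3),φ(8)) = (6,8) ∈ E(G2) ✓
  (3,9) → (φ(3),φ(9)) = (3,6) ∈ E(G2) ✓
  (4,5) → (φ(4),φ(5)) = (4,10) ∈ E(G2) ✓
  (5,6) → (φ(5),φ(6)) = (2,10) ∈ E(G2) ✓
  (5,7) → (φ(5),φ(7)) = (1,10) ∈ E(G2) ✓
  (5,8) → (φ(5),φ(8)) = (8,10) ∈ E(G2) ✓
  (6,7) → (φ(6),φ(7)) = (1,2) ∈ E(G2) ✓
  (6,8) → (φ(6),φ(8)) = (2,8) ∈ E(G2) ✓
  (6,9) → (φ(6),φ(9)) = (2,3) ∈ E(G2) ✓
  (7,9) → (φ(7),φ(9)) = (1,3) ∈ E(G2) ✓
All 25 edges of G1 map to edges of G2, and |E(G1)| = |E(G2)| = 25, so φ is a bijection on edges as well as vertices. Hence G1 ≅ G2.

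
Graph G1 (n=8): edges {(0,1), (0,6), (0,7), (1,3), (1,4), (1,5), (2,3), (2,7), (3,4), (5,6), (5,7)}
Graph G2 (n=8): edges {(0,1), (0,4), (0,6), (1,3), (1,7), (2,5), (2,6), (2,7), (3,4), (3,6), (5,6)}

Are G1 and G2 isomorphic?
Yes, isomorphic

The graphs are isomorphic.
One valid mapping φ: V(G1) → V(G2): 0→3, 1→6, 2→7, 3→2, 4→5, 5→0, 6→4, 7→1

Verify φ preserves adjacency — for each edge of G1, its image is an edge of G2:
  (0,1) → (φ(0),φ(1)) = (3,6) ∈ E(G2) ✓
  (0,6) → (φ(0),φ(6)) = (3,4) ∈ E(G2) ✓
  (0,7) → (φ(0),φ(7)) = (1,3) ∈ E(G2) ✓
  (1,3) → (φ(1),φ(3)) = (2,6) ∈ E(G2) ✓
  (1,4) → (φ(1),φ(4)) = (5,6) ∈ E(G2) ✓
  (1,5) → (φ(1),φ(5)) = (0,6) ∈ E(G2) ✓
  (2,3) → (φ(2),φ(3)) = (2,7) ∈ E(G2) ✓
  (2,7) → (φ(2),φ(7)) = (1,7) ∈ E(G2) ✓
  (3,4) → (φ(3),φ(4)) = (2,5) ∈ E(G2) ✓
  (5,6) → (φ(5),φ(6)) = (0,4) ∈ E(G2) ✓
  (5,7) → (φ(5),φ(7)) = (0,1) ∈ E(G2) ✓
All 11 edges of G1 map to edges of G2, and |E(G1)| = |E(G2)| = 11, so φ is a bijection on edges as well as vertices. Hence G1 ≅ G2.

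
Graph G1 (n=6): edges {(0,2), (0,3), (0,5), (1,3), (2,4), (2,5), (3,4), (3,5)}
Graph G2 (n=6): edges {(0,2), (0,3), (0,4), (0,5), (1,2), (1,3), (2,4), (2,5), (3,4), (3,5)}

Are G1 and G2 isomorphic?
No, not isomorphic

The graphs are NOT isomorphic.

Counting edges: G1 has 8 edge(s); G2 has 10 edge(s).
Edge count is an isomorphism invariant (a bijection on vertices induces a bijection on edges), so differing edge counts rule out isomorphism.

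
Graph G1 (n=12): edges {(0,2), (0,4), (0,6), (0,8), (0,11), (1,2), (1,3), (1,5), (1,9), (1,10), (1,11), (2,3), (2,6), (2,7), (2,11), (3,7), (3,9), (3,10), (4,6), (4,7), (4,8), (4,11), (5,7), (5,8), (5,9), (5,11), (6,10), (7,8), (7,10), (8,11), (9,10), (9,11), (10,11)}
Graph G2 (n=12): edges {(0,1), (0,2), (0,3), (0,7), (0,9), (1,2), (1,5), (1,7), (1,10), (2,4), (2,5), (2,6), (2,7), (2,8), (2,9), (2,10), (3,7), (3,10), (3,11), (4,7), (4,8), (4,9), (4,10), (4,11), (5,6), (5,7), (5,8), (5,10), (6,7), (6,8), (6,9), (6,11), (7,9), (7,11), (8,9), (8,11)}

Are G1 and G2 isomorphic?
No, not isomorphic

The graphs are NOT isomorphic.

Degrees in G1: deg(0)=5, deg(1)=6, deg(2)=6, deg(3)=5, deg(4)=5, deg(5)=5, deg(6)=4, deg(7)=6, deg(8)=5, deg(9)=5, deg(10)=6, deg(11)=8.
Sorted degree sequence of G1: [8, 6, 6, 6, 6, 5, 5, 5, 5, 5, 5, 4].
Degrees in G2: deg(0)=5, deg(1)=5, deg(2)=9, deg(3)=4, deg(4)=6, deg(5)=6, deg(6)=6, deg(7)=9, deg(8)=6, deg(9)=6, deg(10)=5, deg(11)=5.
Sorted degree sequence of G2: [9, 9, 6, 6, 6, 6, 6, 5, 5, 5, 5, 4].
The (sorted) degree sequence is an isomorphism invariant, so since G1 and G2 have different degree sequences they cannot be isomorphic.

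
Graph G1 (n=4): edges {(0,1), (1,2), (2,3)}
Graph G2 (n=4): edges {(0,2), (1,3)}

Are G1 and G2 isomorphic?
No, not isomorphic

The graphs are NOT isomorphic.

Degrees in G1: deg(0)=1, deg(1)=2, deg(2)=2, deg(3)=1.
Sorted degree sequence of G1: [2, 2, 1, 1].
Degrees in G2: deg(0)=1, deg(1)=1, deg(2)=1, deg(3)=1.
Sorted degree sequence of G2: [1, 1, 1, 1].
The (sorted) degree sequence is an isomorphism invariant, so since G1 and G2 have different degree sequences they cannot be isomorphic.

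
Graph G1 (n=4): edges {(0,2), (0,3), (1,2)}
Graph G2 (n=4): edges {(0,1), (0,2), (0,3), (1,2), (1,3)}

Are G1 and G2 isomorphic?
No, not isomorphic

The graphs are NOT isomorphic.

Counting edges: G1 has 3 edge(s); G2 has 5 edge(s).
Edge count is an isomorphism invariant (a bijection on vertices induces a bijection on edges), so differing edge counts rule out isomorphism.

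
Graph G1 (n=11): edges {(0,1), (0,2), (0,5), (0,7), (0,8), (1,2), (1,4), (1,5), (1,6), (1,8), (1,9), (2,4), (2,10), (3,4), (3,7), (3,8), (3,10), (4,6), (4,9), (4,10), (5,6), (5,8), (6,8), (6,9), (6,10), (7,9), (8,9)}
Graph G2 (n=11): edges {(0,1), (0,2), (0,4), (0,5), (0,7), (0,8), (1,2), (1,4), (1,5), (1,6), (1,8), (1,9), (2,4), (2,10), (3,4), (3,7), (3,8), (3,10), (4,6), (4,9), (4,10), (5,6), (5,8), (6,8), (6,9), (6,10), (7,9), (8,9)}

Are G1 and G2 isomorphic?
No, not isomorphic

The graphs are NOT isomorphic.

Counting edges: G1 has 27 edge(s); G2 has 28 edge(s).
Edge count is an isomorphism invariant (a bijection on vertices induces a bijection on edges), so differing edge counts rule out isomorphism.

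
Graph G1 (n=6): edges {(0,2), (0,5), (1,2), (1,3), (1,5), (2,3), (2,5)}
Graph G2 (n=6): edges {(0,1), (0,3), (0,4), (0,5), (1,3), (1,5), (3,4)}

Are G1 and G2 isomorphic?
Yes, isomorphic

The graphs are isomorphic.
One valid mapping φ: V(G1) → V(G2): 0→5, 1→3, 2→0, 3→4, 4→2, 5→1

Verify φ preserves adjacency — for each edge of G1, its image is an edge of G2:
  (0,2) → (φ(0),φ(2)) = (0,5) ∈ E(G2) ✓
  (0,5) → (φ(0),φ(5)) = (1,5) ∈ E(G2) ✓
  (1,2) → (φ(1),φ(2)) = (0,3) ∈ E(G2) ✓
  (1,3) → (φ(1),φ(3)) = (3,4) ∈ E(G2) ✓
  (1,5) → (φ(1),φ(5)) = (1,3) ∈ E(G2) ✓
  (2,3) → (φ(2),φ(3)) = (0,4) ∈ E(G2) ✓
  (2,5) → (φ(2),φ(5)) = (0,1) ∈ E(G2) ✓
All 7 edges of G1 map to edges of G2, and |E(G1)| = |E(G2)| = 7, so φ is a bijection on edges as well as vertices. Hence G1 ≅ G2.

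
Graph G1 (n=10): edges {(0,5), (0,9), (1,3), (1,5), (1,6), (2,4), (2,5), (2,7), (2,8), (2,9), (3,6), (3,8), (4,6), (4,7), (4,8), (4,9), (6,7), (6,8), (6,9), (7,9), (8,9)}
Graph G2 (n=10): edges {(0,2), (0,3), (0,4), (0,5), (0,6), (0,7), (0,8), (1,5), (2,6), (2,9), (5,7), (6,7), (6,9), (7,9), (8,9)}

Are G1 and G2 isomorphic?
No, not isomorphic

The graphs are NOT isomorphic.

Counting triangles (3-cliques): G1 has 14, G2 has 5.
Triangle count is an isomorphism invariant, so differing triangle counts rule out isomorphism.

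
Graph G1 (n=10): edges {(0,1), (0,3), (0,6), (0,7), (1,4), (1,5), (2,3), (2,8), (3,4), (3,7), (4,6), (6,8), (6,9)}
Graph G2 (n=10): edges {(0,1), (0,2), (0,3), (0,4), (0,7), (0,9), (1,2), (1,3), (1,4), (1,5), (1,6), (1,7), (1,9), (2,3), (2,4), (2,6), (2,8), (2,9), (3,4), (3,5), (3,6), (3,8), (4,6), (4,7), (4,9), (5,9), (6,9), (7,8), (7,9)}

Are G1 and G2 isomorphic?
No, not isomorphic

The graphs are NOT isomorphic.

Counting triangles (3-cliques): G1 has 1, G2 has 34.
Triangle count is an isomorphism invariant, so differing triangle counts rule out isomorphism.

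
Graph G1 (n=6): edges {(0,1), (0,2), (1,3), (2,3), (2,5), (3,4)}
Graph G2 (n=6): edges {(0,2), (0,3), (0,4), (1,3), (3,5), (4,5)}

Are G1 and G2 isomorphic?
Yes, isomorphic

The graphs are isomorphic.
One valid mapping φ: V(G1) → V(G2): 0→4, 1→5, 2→0, 3→3, 4→1, 5→2

Verify φ preserves adjacency — for each edge of G1, its image is an edge of G2:
  (0,1) → (φ(0),φ(1)) = (4,5) ∈ E(G2) ✓
  (0,2) → (φ(0),φ(2)) = (0,4) ∈ E(G2) ✓
  (1,3) → (φ(1),φ(3)) = (3,5) ∈ E(G2) ✓
  (2,3) → (φ(2),φ(3)) = (0,3) ∈ E(G2) ✓
  (2,5) → (φ(2),φ(5)) = (0,2) ∈ E(G2) ✓
  (3,4) → (φ(3),φ(4)) = (1,3) ∈ E(G2) ✓
All 6 edges of G1 map to edges of G2, and |E(G1)| = |E(G2)| = 6, so φ is a bijection on edges as well as vertices. Hence G1 ≅ G2.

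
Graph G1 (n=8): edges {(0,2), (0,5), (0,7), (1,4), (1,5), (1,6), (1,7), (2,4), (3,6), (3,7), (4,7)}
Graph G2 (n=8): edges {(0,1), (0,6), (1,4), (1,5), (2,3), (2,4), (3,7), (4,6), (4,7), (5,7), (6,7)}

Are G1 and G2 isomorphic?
Yes, isomorphic

The graphs are isomorphic.
One valid mapping φ: V(G1) → V(G2): 0→1, 1→7, 2→0, 3→2, 4→6, 5→5, 6→3, 7→4

Verify φ preserves adjacency — for each edge of G1, its image is an edge of G2:
  (0,2) → (φ(0),φ(2)) = (0,1) ∈ E(G2) ✓
  (0,5) → (φ(0),φ(5)) = (1,5) ∈ E(G2) ✓
  (0,7) → (φ(0),φ(7)) = (1,4) ∈ E(G2) ✓
  (1,4) → (φ(1),φ(4)) = (6,7) ∈ E(G2) ✓
  (1,5) → (φ(1),φ(5)) = (5,7) ∈ E(G2) ✓
  (1,6) → (φ(1),φ(6)) = (3,7) ∈ E(G2) ✓
  (1,7) → (φ(1),φ(7)) = (4,7) ∈ E(G2) ✓
  (2,4) → (φ(2),φ(4)) = (0,6) ∈ E(G2) ✓
  (3,6) → (φ(3),φ(6)) = (2,3) ∈ E(G2) ✓
  (3,7) → (φ(3),φ(7)) = (2,4) ∈ E(G2) ✓
  (4,7) → (φ(4),φ(7)) = (4,6) ∈ E(G2) ✓
All 11 edges of G1 map to edges of G2, and |E(G1)| = |E(G2)| = 11, so φ is a bijection on edges as well as vertices. Hence G1 ≅ G2.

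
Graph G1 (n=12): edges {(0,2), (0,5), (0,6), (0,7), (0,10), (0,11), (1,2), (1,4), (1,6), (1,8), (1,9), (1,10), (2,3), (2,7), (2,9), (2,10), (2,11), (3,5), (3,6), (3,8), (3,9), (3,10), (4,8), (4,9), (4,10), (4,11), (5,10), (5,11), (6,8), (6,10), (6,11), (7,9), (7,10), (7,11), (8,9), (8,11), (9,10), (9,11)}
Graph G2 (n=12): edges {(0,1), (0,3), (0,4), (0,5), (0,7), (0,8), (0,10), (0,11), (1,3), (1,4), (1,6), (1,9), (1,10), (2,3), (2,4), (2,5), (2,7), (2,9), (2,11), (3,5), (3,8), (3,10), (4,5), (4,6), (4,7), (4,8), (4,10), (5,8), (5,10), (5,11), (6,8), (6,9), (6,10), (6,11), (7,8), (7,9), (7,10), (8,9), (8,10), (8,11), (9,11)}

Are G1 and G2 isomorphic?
No, not isomorphic

The graphs are NOT isomorphic.

Degrees in G1: deg(0)=6, deg(1)=6, deg(2)=7, deg(3)=6, deg(4)=5, deg(5)=4, deg(6)=6, deg(7)=5, deg(8)=6, deg(9)=8, deg(10)=9, deg(11)=8.
Sorted degree sequence of G1: [9, 8, 8, 7, 6, 6, 6, 6, 6, 5, 5, 4].
Degrees in G2: deg(0)=8, deg(1)=6, deg(2)=6, deg(3)=6, deg(4)=8, deg(5)=7, deg(6)=6, deg(7)=6, deg(8)=9, deg(9)=6, deg(10)=8, deg(11)=6.
Sorted degree sequence of G2: [9, 8, 8, 8, 7, 6, 6, 6, 6, 6, 6, 6].
The (sorted) degree sequence is an isomorphism invariant, so since G1 and G2 have different degree sequences they cannot be isomorphic.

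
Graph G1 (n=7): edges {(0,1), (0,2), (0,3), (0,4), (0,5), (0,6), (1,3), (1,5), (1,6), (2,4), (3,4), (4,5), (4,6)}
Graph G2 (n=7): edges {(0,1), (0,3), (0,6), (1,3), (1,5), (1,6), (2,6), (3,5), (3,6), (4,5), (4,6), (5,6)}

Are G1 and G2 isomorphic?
No, not isomorphic

The graphs are NOT isomorphic.

Degrees in G1: deg(0)=6, deg(1)=4, deg(2)=2, deg(3)=3, deg(4)=5, deg(5)=3, deg(6)=3.
Sorted degree sequence of G1: [6, 5, 4, 3, 3, 3, 2].
Degrees in G2: deg(0)=3, deg(1)=4, deg(2)=1, deg(3)=4, deg(4)=2, deg(5)=4, deg(6)=6.
Sorted degree sequence of G2: [6, 4, 4, 4, 3, 2, 1].
The (sorted) degree sequence is an isomorphism invariant, so since G1 and G2 have different degree sequences they cannot be isomorphic.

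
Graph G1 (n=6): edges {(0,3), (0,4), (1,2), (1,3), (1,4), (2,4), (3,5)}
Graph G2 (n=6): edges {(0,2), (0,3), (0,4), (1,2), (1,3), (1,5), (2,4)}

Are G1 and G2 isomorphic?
Yes, isomorphic

The graphs are isomorphic.
One valid mapping φ: V(G1) → V(G2): 0→3, 1→2, 2→4, 3→1, 4→0, 5→5

Verify φ preserves adjacency — for each edge of G1, its image is an edge of G2:
  (0,3) → (φ(0),φ(3)) = (1,3) ∈ E(G2) ✓
  (0,4) → (φ(0),φ(4)) = (0,3) ∈ E(G2) ✓
  (1,2) → (φ(1),φ(2)) = (2,4) ∈ E(G2) ✓
  (1,3) → (φ(1),φ(3)) = (1,2) ∈ E(G2) ✓
  (1,4) → (φ(1),φ(4)) = (0,2) ∈ E(G2) ✓
  (2,4) → (φ(2),φ(4)) = (0,4) ∈ E(G2) ✓
  (3,5) → (φ(3),φ(5)) = (1,5) ∈ E(G2) ✓
All 7 edges of G1 map to edges of G2, and |E(G1)| = |E(G2)| = 7, so φ is a bijection on edges as well as vertices. Hence G1 ≅ G2.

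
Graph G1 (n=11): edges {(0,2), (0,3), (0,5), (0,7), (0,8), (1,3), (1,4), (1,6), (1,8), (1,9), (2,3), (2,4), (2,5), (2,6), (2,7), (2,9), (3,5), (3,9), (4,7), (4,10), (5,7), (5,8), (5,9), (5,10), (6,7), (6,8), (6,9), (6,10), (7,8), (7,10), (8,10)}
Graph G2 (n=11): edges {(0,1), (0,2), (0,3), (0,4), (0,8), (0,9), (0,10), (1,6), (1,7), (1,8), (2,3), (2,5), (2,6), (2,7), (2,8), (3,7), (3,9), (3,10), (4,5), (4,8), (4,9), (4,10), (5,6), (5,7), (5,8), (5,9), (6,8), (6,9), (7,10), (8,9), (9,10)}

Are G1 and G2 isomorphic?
Yes, isomorphic

The graphs are isomorphic.
One valid mapping φ: V(G1) → V(G2): 0→4, 1→7, 2→0, 3→10, 4→1, 5→9, 6→2, 7→8, 8→5, 9→3, 10→6

Verify φ preserves adjacency — for each edge of G1, its image is an edge of G2:
  (0,2) → (φ(0),φ(2)) = (0,4) ∈ E(G2) ✓
  (0,3) → (φ(0),φ(3)) = (4,10) ∈ E(G2) ✓
  (0,5) → (φ(0),φ(5)) = (4,9) ∈ E(G2) ✓
  (0,7) → (φ(0),φ(7)) = (4,8) ∈ E(G2) ✓
  (0,8) → (φ(0),φ(8)) = (4,5) ∈ E(G2) ✓
  (1,3) → (φ(1),φ(3)) = (7,10) ∈ E(G2) ✓
  (1,4) → (φ(1),φ(4)) = (1,7) ∈ E(G2) ✓
  (1,6) → (φ(1),φ(6)) = (2,7) ∈ E(G2) ✓
  (1,8) → (φ(1),φ(8)) = (5,7) ∈ E(G2) ✓
  (1,9) → (φ(1),φ(9)) = (3,7) ∈ E(G2) ✓
  (2,3) → (φ(2),φ(3)) = (0,10) ∈ E(G2) ✓
  (2,4) → (φ(2),φ(4)) = (0,1) ∈ E(G2) ✓
  (2,5) → (φ(2),φ(5)) = (0,9) ∈ E(G2) ✓
  (2,6) → (φ(2),φ(6)) = (0,2) ∈ E(G2) ✓
  (2,7) → (φ(2),φ(7)) = (0,8) ∈ E(G2) ✓
  (2,9) → (φ(2),φ(9)) = (0,3) ∈ E(G2) ✓
  (3,5) → (φ(3),φ(5)) = (9,10) ∈ E(G2) ✓
  (3,9) → (φ(3),φ(9)) = (3,10) ∈ E(G2) ✓
  (4,7) → (φ(4),φ(7)) = (1,8) ∈ E(G2) ✓
  (4,10) → (φ(4),φ(10)) = (1,6) ∈ E(G2) ✓
  (5,7) → (φ(5),φ(7)) = (8,9) ∈ E(G2) ✓
  (5,8) → (φ(5),φ(8)) = (5,9) ∈ E(G2) ✓
  (5,9) → (φ(5),φ(9)) = (3,9) ∈ E(G2) ✓
  (5,10) → (φ(5),φ(10)) = (6,9) ∈ E(G2) ✓
  (6,7) → (φ(6),φ(7)) = (2,8) ∈ E(G2) ✓
  (6,8) → (φ(6),φ(8)) = (2,5) ∈ E(G2) ✓
  (6,9) → (φ(6),φ(9)) = (2,3) ∈ E(G2) ✓
  (6,10) → (φ(6),φ(10)) = (2,6) ∈ E(G2) ✓
  (7,8) → (φ(7),φ(8)) = (5,8) ∈ E(G2) ✓
  (7,10) → (φ(7),φ(10)) = (6,8) ∈ E(G2) ✓
  (8,10) → (φ(8),φ(10)) = (5,6) ∈ E(G2) ✓
All 31 edges of G1 map to edges of G2, and |E(G1)| = |E(G2)| = 31, so φ is a bijection on edges as well as vertices. Hence G1 ≅ G2.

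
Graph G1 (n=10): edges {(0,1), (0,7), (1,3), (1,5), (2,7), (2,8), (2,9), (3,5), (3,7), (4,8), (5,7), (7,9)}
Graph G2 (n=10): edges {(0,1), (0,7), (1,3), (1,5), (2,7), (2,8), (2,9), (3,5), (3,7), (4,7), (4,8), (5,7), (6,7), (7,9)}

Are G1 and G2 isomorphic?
No, not isomorphic

The graphs are NOT isomorphic.

Counting edges: G1 has 12 edge(s); G2 has 14 edge(s).
Edge count is an isomorphism invariant (a bijection on vertices induces a bijection on edges), so differing edge counts rule out isomorphism.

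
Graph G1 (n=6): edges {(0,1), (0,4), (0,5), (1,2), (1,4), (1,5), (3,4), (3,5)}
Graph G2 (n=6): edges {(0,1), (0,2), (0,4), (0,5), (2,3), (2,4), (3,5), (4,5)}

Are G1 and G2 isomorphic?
Yes, isomorphic

The graphs are isomorphic.
One valid mapping φ: V(G1) → V(G2): 0→4, 1→0, 2→1, 3→3, 4→2, 5→5

Verify φ preserves adjacency — for each edge of G1, its image is an edge of G2:
  (0,1) → (φ(0),φ(1)) = (0,4) ∈ E(G2) ✓
  (0,4) → (φ(0),φ(4)) = (2,4) ∈ E(G2) ✓
  (0,5) → (φ(0),φ(5)) = (4,5) ∈ E(G2) ✓
  (1,2) → (φ(1),φ(2)) = (0,1) ∈ E(G2) ✓
  (1,4) → (φ(1),φ(4)) = (0,2) ∈ E(G2) ✓
  (1,5) → (φ(1),φ(5)) = (0,5) ∈ E(G2) ✓
  (3,4) → (φ(3),φ(4)) = (2,3) ∈ E(G2) ✓
  (3,5) → (φ(3),φ(5)) = (3,5) ∈ E(G2) ✓
All 8 edges of G1 map to edges of G2, and |E(G1)| = |E(G2)| = 8, so φ is a bijection on edges as well as vertices. Hence G1 ≅ G2.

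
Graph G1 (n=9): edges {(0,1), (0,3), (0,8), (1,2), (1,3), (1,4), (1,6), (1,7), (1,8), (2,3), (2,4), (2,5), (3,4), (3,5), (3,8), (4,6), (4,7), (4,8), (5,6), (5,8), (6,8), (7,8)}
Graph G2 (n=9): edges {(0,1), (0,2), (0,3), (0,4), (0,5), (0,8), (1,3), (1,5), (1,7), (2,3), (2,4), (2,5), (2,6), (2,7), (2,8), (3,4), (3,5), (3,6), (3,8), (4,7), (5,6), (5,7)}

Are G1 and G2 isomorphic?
Yes, isomorphic

The graphs are isomorphic.
One valid mapping φ: V(G1) → V(G2): 0→6, 1→3, 2→1, 3→5, 4→0, 5→7, 6→4, 7→8, 8→2

Verify φ preserves adjacency — for each edge of G1, its image is an edge of G2:
  (0,1) → (φ(0),φ(1)) = (3,6) ∈ E(G2) ✓
  (0,3) → (φ(0),φ(3)) = (5,6) ∈ E(G2) ✓
  (0,8) → (φ(0),φ(8)) = (2,6) ∈ E(G2) ✓
  (1,2) → (φ(1),φ(2)) = (1,3) ∈ E(G2) ✓
  (1,3) → (φ(1),φ(3)) = (3,5) ∈ E(G2) ✓
  (1,4) → (φ(1),φ(4)) = (0,3) ∈ E(G2) ✓
  (1,6) → (φ(1),φ(6)) = (3,4) ∈ E(G2) ✓
  (1,7) → (φ(1),φ(7)) = (3,8) ∈ E(G2) ✓
  (1,8) → (φ(1),φ(8)) = (2,3) ∈ E(G2) ✓
  (2,3) → (φ(2),φ(3)) = (1,5) ∈ E(G2) ✓
  (2,4) → (φ(2),φ(4)) = (0,1) ∈ E(G2) ✓
  (2,5) → (φ(2),φ(5)) = (1,7) ∈ E(G2) ✓
  (3,4) → (φ(3),φ(4)) = (0,5) ∈ E(G2) ✓
  (3,5) → (φ(3),φ(5)) = (5,7) ∈ E(G2) ✓
  (3,8) → (φ(3),φ(8)) = (2,5) ∈ E(G2) ✓
  (4,6) → (φ(4),φ(6)) = (0,4) ∈ E(G2) ✓
  (4,7) → (φ(4),φ(7)) = (0,8) ∈ E(G2) ✓
  (4,8) → (φ(4),φ(8)) = (0,2) ∈ E(G2) ✓
  (5,6) → (φ(5),φ(6)) = (4,7) ∈ E(G2) ✓
  (5,8) → (φ(5),φ(8)) = (2,7) ∈ E(G2) ✓
  (6,8) → (φ(6),φ(8)) = (2,4) ∈ E(G2) ✓
  (7,8) → (φ(7),φ(8)) = (2,8) ∈ E(G2) ✓
All 22 edges of G1 map to edges of G2, and |E(G1)| = |E(G2)| = 22, so φ is a bijection on edges as well as vertices. Hence G1 ≅ G2.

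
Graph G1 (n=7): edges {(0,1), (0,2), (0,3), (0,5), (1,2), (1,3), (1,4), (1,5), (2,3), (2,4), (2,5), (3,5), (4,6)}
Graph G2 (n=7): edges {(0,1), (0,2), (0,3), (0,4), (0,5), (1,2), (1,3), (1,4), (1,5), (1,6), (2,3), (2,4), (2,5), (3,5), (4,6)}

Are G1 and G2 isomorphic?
No, not isomorphic

The graphs are NOT isomorphic.

Counting edges: G1 has 13 edge(s); G2 has 15 edge(s).
Edge count is an isomorphism invariant (a bijection on vertices induces a bijection on edges), so differing edge counts rule out isomorphism.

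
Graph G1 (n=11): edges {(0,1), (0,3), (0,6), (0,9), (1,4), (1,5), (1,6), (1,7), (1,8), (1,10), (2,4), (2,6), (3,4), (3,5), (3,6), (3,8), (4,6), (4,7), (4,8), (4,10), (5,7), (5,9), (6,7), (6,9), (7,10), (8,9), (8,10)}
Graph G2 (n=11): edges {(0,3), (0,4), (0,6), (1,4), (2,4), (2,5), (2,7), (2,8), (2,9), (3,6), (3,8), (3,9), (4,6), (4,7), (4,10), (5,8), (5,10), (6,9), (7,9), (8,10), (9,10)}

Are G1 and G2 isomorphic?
No, not isomorphic

The graphs are NOT isomorphic.

Counting triangles (3-cliques): G1 has 17, G2 has 7.
Triangle count is an isomorphism invariant, so differing triangle counts rule out isomorphism.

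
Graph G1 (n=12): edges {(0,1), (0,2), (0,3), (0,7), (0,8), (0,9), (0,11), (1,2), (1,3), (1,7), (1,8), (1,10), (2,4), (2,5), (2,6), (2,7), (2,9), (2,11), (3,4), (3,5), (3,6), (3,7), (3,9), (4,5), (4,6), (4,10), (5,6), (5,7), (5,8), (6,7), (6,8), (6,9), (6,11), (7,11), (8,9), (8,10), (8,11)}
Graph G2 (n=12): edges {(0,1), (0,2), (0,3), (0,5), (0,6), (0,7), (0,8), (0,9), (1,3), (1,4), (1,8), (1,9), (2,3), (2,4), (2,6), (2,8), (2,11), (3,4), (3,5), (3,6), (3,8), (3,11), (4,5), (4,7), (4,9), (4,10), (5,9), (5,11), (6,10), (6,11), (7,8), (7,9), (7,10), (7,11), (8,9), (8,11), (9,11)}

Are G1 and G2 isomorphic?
Yes, isomorphic

The graphs are isomorphic.
One valid mapping φ: V(G1) → V(G2): 0→9, 1→7, 2→0, 3→11, 4→6, 5→2, 6→3, 7→8, 8→4, 9→5, 10→10, 11→1

Verify φ preserves adjacency — for each edge of G1, its image is an edge of G2:
  (0,1) → (φ(0),φ(1)) = (7,9) ∈ E(G2) ✓
  (0,2) → (φ(0),φ(2)) = (0,9) ∈ E(G2) ✓
  (0,3) → (φ(0),φ(3)) = (9,11) ∈ E(G2) ✓
  (0,7) → (φ(0),φ(7)) = (8,9) ∈ E(G2) ✓
  (0,8) → (φ(0),φ(8)) = (4,9) ∈ E(G2) ✓
  (0,9) → (φ(0),φ(9)) = (5,9) ∈ E(G2) ✓
  (0,11) → (φ(0),φ(11)) = (1,9) ∈ E(G2) ✓
  (1,2) → (φ(1),φ(2)) = (0,7) ∈ E(G2) ✓
  (1,3) → (φ(1),φ(3)) = (7,11) ∈ E(G2) ✓
  (1,7) → (φ(1),φ(7)) = (7,8) ∈ E(G2) ✓
  (1,8) → (φ(1),φ(8)) = (4,7) ∈ E(G2) ✓
  (1,10) → (φ(1),φ(10)) = (7,10) ∈ E(G2) ✓
  (2,4) → (φ(2),φ(4)) = (0,6) ∈ E(G2) ✓
  (2,5) → (φ(2),φ(5)) = (0,2) ∈ E(G2) ✓
  (2,6) → (φ(2),φ(6)) = (0,3) ∈ E(G2) ✓
  (2,7) → (φ(2),φ(7)) = (0,8) ∈ E(G2) ✓
  (2,9) → (φ(2),φ(9)) = (0,5) ∈ E(G2) ✓
  (2,11) → (φ(2),φ(11)) = (0,1) ∈ E(G2) ✓
  (3,4) → (φ(3),φ(4)) = (6,11) ∈ E(G2) ✓
  (3,5) → (φ(3),φ(5)) = (2,11) ∈ E(G2) ✓
  (3,6) → (φ(3),φ(6)) = (3,11) ∈ E(G2) ✓
  (3,7) → (φ(3),φ(7)) = (8,11) ∈ E(G2) ✓
  (3,9) → (φ(3),φ(9)) = (5,11) ∈ E(G2) ✓
  (4,5) → (φ(4),φ(5)) = (2,6) ∈ E(G2) ✓
  (4,6) → (φ(4),φ(6)) = (3,6) ∈ E(G2) ✓
  (4,10) → (φ(4),φ(10)) = (6,10) ∈ E(G2) ✓
  (5,6) → (φ(5),φ(6)) = (2,3) ∈ E(G2) ✓
  (5,7) → (φ(5),φ(7)) = (2,8) ∈ E(G2) ✓
  (5,8) → (φ(5),φ(8)) = (2,4) ∈ E(G2) ✓
  (6,7) → (φ(6),φ(7)) = (3,8) ∈ E(G2) ✓
  (6,8) → (φ(6),φ(8)) = (3,4) ∈ E(G2) ✓
  (6,9) → (φ(6),φ(9)) = (3,5) ∈ E(G2) ✓
  (6,11) → (φ(6),φ(11)) = (1,3) ∈ E(G2) ✓
  (7,11) → (φ(7),φ(11)) = (1,8) ∈ E(G2) ✓
  (8,9) → (φ(8),φ(9)) = (4,5) ∈ E(G2) ✓
  (8,10) → (φ(8),φ(10)) = (4,10) ∈ E(G2) ✓
  (8,11) → (φ(8),φ(11)) = (1,4) ∈ E(G2) ✓
All 37 edges of G1 map to edges of G2, and |E(G1)| = |E(G2)| = 37, so φ is a bijection on edges as well as vertices. Hence G1 ≅ G2.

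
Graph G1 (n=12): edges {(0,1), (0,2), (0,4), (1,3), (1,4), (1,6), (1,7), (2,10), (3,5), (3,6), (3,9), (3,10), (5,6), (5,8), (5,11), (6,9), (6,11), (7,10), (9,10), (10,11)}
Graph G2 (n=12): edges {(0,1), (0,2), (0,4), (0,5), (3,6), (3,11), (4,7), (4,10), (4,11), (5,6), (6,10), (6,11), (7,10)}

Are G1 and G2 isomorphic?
No, not isomorphic

The graphs are NOT isomorphic.

Connected components of G1: 1 component(s) with vertex sets [[0, 1, 2, 3, 4, 5, 6, 7, 8, 9, 10, 11]], sizes [12].
Connected components of G2: 3 component(s) with vertex sets [[8], [9], [0, 1, 2, 3, 4, 5, 6, 7, 10, 11]], sizes [1, 1, 10].
The number of connected components (and the multiset of component sizes) is an isomorphism invariant — an isomorphism maps each component of G1 bijectively onto a component of G2. Since G1 has 1 component(s) and G2 has 3, they cannot be isomorphic.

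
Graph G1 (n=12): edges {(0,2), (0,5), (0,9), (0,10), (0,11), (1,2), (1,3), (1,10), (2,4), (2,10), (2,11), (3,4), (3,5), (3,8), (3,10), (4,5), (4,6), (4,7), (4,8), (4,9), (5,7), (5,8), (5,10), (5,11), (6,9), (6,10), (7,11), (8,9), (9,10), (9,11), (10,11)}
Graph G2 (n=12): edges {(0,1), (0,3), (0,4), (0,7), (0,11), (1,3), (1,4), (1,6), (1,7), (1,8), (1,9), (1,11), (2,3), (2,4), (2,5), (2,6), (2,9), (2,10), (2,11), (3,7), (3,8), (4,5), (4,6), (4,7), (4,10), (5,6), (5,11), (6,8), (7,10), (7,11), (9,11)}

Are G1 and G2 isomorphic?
Yes, isomorphic

The graphs are isomorphic.
One valid mapping φ: V(G1) → V(G2): 0→0, 1→8, 2→3, 3→6, 4→2, 5→4, 6→9, 7→10, 8→5, 9→11, 10→1, 11→7

Verify φ preserves adjacency — for each edge of G1, its image is an edge of G2:
  (0,2) → (φ(0),φ(2)) = (0,3) ∈ E(G2) ✓
  (0,5) → (φ(0),φ(5)) = (0,4) ∈ E(G2) ✓
  (0,9) → (φ(0),φ(9)) = (0,11) ∈ E(G2) ✓
  (0,10) → (φ(0),φ(10)) = (0,1) ∈ E(G2) ✓
  (0,11) → (φ(0),φ(11)) = (0,7) ∈ E(G2) ✓
  (1,2) → (φ(1),φ(2)) = (3,8) ∈ E(G2) ✓
  (1,3) → (φ(1),φ(3)) = (6,8) ∈ E(G2) ✓
  (1,10) → (φ(1),φ(10)) = (1,8) ∈ E(G2) ✓
  (2,4) → (φ(2),φ(4)) = (2,3) ∈ E(G2) ✓
  (2,10) → (φ(2),φ(10)) = (1,3) ∈ E(G2) ✓
  (2,11) → (φ(2),φ(11)) = (3,7) ∈ E(G2) ✓
  (3,4) → (φ(3),φ(4)) = (2,6) ∈ E(G2) ✓
  (3,5) → (φ(3),φ(5)) = (4,6) ∈ E(G2) ✓
  (3,8) → (φ(3),φ(8)) = (5,6) ∈ E(G2) ✓
  (3,10) → (φ(3),φ(10)) = (1,6) ∈ E(G2) ✓
  (4,5) → (φ(4),φ(5)) = (2,4) ∈ E(G2) ✓
  (4,6) → (φ(4),φ(6)) = (2,9) ∈ E(G2) ✓
  (4,7) → (φ(4),φ(7)) = (2,10) ∈ E(G2) ✓
  (4,8) → (φ(4),φ(8)) = (2,5) ∈ E(G2) ✓
  (4,9) → (φ(4),φ(9)) = (2,11) ∈ E(G2) ✓
  (5,7) → (φ(5),φ(7)) = (4,10) ∈ E(G2) ✓
  (5,8) → (φ(5),φ(8)) = (4,5) ∈ E(G2) ✓
  (5,10) → (φ(5),φ(10)) = (1,4) ∈ E(G2) ✓
  (5,11) → (φ(5),φ(11)) = (4,7) ∈ E(G2) ✓
  (6,9) → (φ(6),φ(9)) = (9,11) ∈ E(G2) ✓
  (6,10) → (φ(6),φ(10)) = (1,9) ∈ E(G2) ✓
  (7,11) → (φ(7),φ(11)) = (7,10) ∈ E(G2) ✓
  (8,9) → (φ(8),φ(9)) = (5,11) ∈ E(G2) ✓
  (9,10) → (φ(9),φ(10)) = (1,11) ∈ E(G2) ✓
  (9,11) → (φ(9),φ(11)) = (7,11) ∈ E(G2) ✓
  (10,11) → (φ(10),φ(11)) = (1,7) ∈ E(G2) ✓
All 31 edges of G1 map to edges of G2, and |E(G1)| = |E(G2)| = 31, so φ is a bijection on edges as well as vertices. Hence G1 ≅ G2.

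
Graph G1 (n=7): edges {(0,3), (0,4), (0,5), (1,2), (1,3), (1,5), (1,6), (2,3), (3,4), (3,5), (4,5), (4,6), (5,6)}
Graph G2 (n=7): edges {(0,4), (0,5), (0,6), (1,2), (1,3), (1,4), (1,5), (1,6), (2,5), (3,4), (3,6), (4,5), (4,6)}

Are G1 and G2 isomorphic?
Yes, isomorphic

The graphs are isomorphic.
One valid mapping φ: V(G1) → V(G2): 0→3, 1→5, 2→2, 3→1, 4→6, 5→4, 6→0

Verify φ preserves adjacency — for each edge of G1, its image is an edge of G2:
  (0,3) → (φ(0),φ(3)) = (1,3) ∈ E(G2) ✓
  (0,4) → (φ(0),φ(4)) = (3,6) ∈ E(G2) ✓
  (0,5) → (φ(0),φ(5)) = (3,4) ∈ E(G2) ✓
  (1,2) → (φ(1),φ(2)) = (2,5) ∈ E(G2) ✓
  (1,3) → (φ(1),φ(3)) = (1,5) ∈ E(G2) ✓
  (1,5) → (φ(1),φ(5)) = (4,5) ∈ E(G2) ✓
  (1,6) → (φ(1),φ(6)) = (0,5) ∈ E(G2) ✓
  (2,3) → (φ(2),φ(3)) = (1,2) ∈ E(G2) ✓
  (3,4) → (φ(3),φ(4)) = (1,6) ∈ E(G2) ✓
  (3,5) → (φ(3),φ(5)) = (1,4) ∈ E(G2) ✓
  (4,5) → (φ(4),φ(5)) = (4,6) ∈ E(G2) ✓
  (4,6) → (φ(4),φ(6)) = (0,6) ∈ E(G2) ✓
  (5,6) → (φ(5),φ(6)) = (0,4) ∈ E(G2) ✓
All 13 edges of G1 map to edges of G2, and |E(G1)| = |E(G2)| = 13, so φ is a bijection on edges as well as vertices. Hence G1 ≅ G2.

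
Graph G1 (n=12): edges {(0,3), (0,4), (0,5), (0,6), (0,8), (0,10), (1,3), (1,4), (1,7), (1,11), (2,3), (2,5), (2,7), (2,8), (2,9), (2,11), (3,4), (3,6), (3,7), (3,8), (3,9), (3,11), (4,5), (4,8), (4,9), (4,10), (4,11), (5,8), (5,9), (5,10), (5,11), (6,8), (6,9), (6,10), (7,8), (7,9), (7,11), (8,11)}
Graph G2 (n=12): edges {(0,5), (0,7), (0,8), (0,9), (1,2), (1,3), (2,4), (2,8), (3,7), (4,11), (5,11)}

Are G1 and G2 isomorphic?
No, not isomorphic

The graphs are NOT isomorphic.

Connected components of G1: 1 component(s) with vertex sets [[0, 1, 2, 3, 4, 5, 6, 7, 8, 9, 10, 11]], sizes [12].
Connected components of G2: 3 component(s) with vertex sets [[6], [10], [0, 1, 2, 3, 4, 5, 7, 8, 9, 11]], sizes [1, 1, 10].
The number of connected components (and the multiset of component sizes) is an isomorphism invariant — an isomorphism maps each component of G1 bijectively onto a component of G2. Since G1 has 1 component(s) and G2 has 3, they cannot be isomorphic.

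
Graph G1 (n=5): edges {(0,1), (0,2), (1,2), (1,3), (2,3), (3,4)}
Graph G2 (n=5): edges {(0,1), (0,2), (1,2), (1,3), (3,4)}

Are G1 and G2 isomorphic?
No, not isomorphic

The graphs are NOT isomorphic.

Degrees in G1: deg(0)=2, deg(1)=3, deg(2)=3, deg(3)=3, deg(4)=1.
Sorted degree sequence of G1: [3, 3, 3, 2, 1].
Degrees in G2: deg(0)=2, deg(1)=3, deg(2)=2, deg(3)=2, deg(4)=1.
Sorted degree sequence of G2: [3, 2, 2, 2, 1].
The (sorted) degree sequence is an isomorphism invariant, so since G1 and G2 have different degree sequences they cannot be isomorphic.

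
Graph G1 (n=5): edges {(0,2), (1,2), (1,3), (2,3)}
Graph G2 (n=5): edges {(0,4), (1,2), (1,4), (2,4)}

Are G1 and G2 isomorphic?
Yes, isomorphic

The graphs are isomorphic.
One valid mapping φ: V(G1) → V(G2): 0→0, 1→1, 2→4, 3→2, 4→3

Verify φ preserves adjacency — for each edge of G1, its image is an edge of G2:
  (0,2) → (φ(0),φ(2)) = (0,4) ∈ E(G2) ✓
  (1,2) → (φ(1),φ(2)) = (1,4) ∈ E(G2) ✓
  (1,3) → (φ(1),φ(3)) = (1,2) ∈ E(G2) ✓
  (2,3) → (φ(2),φ(3)) = (2,4) ∈ E(G2) ✓
All 4 edges of G1 map to edges of G2, and |E(G1)| = |E(G2)| = 4, so φ is a bijection on edges as well as vertices. Hence G1 ≅ G2.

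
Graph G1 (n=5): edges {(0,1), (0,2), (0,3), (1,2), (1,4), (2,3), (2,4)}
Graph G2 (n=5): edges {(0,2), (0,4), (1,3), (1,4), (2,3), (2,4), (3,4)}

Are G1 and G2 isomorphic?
Yes, isomorphic

The graphs are isomorphic.
One valid mapping φ: V(G1) → V(G2): 0→2, 1→3, 2→4, 3→0, 4→1

Verify φ preserves adjacency — for each edge of G1, its image is an edge of G2:
  (0,1) → (φ(0),φ(1)) = (2,3) ∈ E(G2) ✓
  (0,2) → (φ(0),φ(2)) = (2,4) ∈ E(G2) ✓
  (0,3) → (φ(0),φ(3)) = (0,2) ∈ E(G2) ✓
  (1,2) → (φ(1),φ(2)) = (3,4) ∈ E(G2) ✓
  (1,4) → (φ(1),φ(4)) = (1,3) ∈ E(G2) ✓
  (2,3) → (φ(2),φ(3)) = (0,4) ∈ E(G2) ✓
  (2,4) → (φ(2),φ(4)) = (1,4) ∈ E(G2) ✓
All 7 edges of G1 map to edges of G2, and |E(G1)| = |E(G2)| = 7, so φ is a bijection on edges as well as vertices. Hence G1 ≅ G2.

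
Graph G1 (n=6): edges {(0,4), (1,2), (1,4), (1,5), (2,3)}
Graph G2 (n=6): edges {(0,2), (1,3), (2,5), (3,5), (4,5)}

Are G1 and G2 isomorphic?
Yes, isomorphic

The graphs are isomorphic.
One valid mapping φ: V(G1) → V(G2): 0→0, 1→5, 2→3, 3→1, 4→2, 5→4

Verify φ preserves adjacency — for each edge of G1, its image is an edge of G2:
  (0,4) → (φ(0),φ(4)) = (0,2) ∈ E(G2) ✓
  (1,2) → (φ(1),φ(2)) = (3,5) ∈ E(G2) ✓
  (1,4) → (φ(1),φ(4)) = (2,5) ∈ E(G2) ✓
  (1,5) → (φ(1),φ(5)) = (4,5) ∈ E(G2) ✓
  (2,3) → (φ(2),φ(3)) = (1,3) ∈ E(G2) ✓
All 5 edges of G1 map to edges of G2, and |E(G1)| = |E(G2)| = 5, so φ is a bijection on edges as well as vertices. Hence G1 ≅ G2.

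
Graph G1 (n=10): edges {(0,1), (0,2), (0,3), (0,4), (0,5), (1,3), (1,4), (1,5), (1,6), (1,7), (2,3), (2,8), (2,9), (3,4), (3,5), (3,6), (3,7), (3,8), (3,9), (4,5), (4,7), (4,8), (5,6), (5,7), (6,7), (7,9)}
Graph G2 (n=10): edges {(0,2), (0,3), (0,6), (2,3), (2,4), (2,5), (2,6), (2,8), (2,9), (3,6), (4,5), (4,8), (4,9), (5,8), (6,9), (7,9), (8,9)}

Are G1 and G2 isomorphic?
No, not isomorphic

The graphs are NOT isomorphic.

Degrees in G1: deg(0)=5, deg(1)=6, deg(2)=4, deg(3)=9, deg(4)=6, deg(5)=6, deg(6)=4, deg(7)=6, deg(8)=3, deg(9)=3.
Sorted degree sequence of G1: [9, 6, 6, 6, 6, 5, 4, 4, 3, 3].
Degrees in G2: deg(0)=3, deg(1)=0, deg(2)=7, deg(3)=3, deg(4)=4, deg(5)=3, deg(6)=4, deg(7)=1, deg(8)=4, deg(9)=5.
Sorted degree sequence of G2: [7, 5, 4, 4, 4, 3, 3, 3, 1, 0].
The (sorted) degree sequence is an isomorphism invariant, so since G1 and G2 have different degree sequences they cannot be isomorphic.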